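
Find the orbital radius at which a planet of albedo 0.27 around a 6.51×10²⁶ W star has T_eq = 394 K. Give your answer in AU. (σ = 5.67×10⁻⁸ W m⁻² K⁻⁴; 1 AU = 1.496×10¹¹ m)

From T_eq⁴ = L(1−A)/(16πσd²): d = √[L(1−A)/(16πσT_eq⁴)].
d = √[6.51×10²⁶ × 0.73 / (16π × 5.67×10⁻⁸ × (394)⁴)] = 8.32×10¹⁰ m = 0.556 AU.

d ≈ 0.556 AU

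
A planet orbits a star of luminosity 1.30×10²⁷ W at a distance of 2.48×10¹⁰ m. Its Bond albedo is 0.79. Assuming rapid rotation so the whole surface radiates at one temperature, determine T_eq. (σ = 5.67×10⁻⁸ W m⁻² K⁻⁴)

T_eq ≈ 628 K

Flux: S = L/(4πd²) = 1.30×10²⁷/(4π×(2.48×10¹⁰)²) = 1.68×10⁵ W m⁻².
Energy balance: absorbed = emitted ⇒ πR²·S(1−A) = 4πR²·σT_eq⁴, so T_eq⁴ = S(1−A)/(4σ).
T_eq = [1.68×10⁵ × 0.21 / (4 × 5.67×10⁻⁸)]^(1/4) = (1.56×10¹¹)^(1/4) = 628 K.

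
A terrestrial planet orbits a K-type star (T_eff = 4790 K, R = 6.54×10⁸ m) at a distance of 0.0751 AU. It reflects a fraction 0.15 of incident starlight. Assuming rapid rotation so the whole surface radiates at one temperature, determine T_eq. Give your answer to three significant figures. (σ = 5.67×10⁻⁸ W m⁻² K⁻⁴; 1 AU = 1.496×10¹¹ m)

T_eq ≈ 785 K

d = 0.0751 AU = 1.12×10¹⁰ m.
L = 4πR_⋆²σT_⋆⁴ = 4π(6.54×10⁸)² × 5.67×10⁻⁸ × (4790)⁴ = 1.60×10²⁶ W.
S = L/(4πd²) = 1.01×10⁵ W m⁻².
Energy balance: absorbed = emitted ⇒ πR²·S(1−A) = 4πR²·σT_eq⁴, so T_eq⁴ = S(1−A)/(4σ).
T_eq = [1.01×10⁵ × 0.85 / (4 × 5.67×10⁻⁸)]^(1/4) = (3.79×10¹¹)^(1/4) = 785 K.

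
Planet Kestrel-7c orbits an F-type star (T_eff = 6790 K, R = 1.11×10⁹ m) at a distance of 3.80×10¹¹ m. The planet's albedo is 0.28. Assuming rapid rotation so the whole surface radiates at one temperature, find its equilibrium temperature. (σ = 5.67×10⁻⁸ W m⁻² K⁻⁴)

L = 4πR_⋆²σT_⋆⁴ = 4π(1.11×10⁹)² × 5.67×10⁻⁸ × (6790)⁴ = 1.87×10²⁷ W.
S = L/(4πd²) = 1030 W m⁻².
Energy balance: absorbed = emitted ⇒ πR²·S(1−A) = 4πR²·σT_eq⁴, so T_eq⁴ = S(1−A)/(4σ).
T_eq = [1030 × 0.72 / (4 × 5.67×10⁻⁸)]^(1/4) = (3.26×10⁹)^(1/4) = 239 K.

T_eq ≈ 239 K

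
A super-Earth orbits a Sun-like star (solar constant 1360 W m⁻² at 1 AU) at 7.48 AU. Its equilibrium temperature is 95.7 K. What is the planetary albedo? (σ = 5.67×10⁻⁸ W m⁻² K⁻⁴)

A ≈ 0.22

Flux at 7.48 AU: S = 1360/7.48² = 24.3 W m⁻².
From T_eq⁴ = S(1−A)/(4σ): 1−A = 4σT_eq⁴/S.
1−A = 4 × 5.67×10⁻⁸ × (95.7)⁴ / 24.3 = 0.783.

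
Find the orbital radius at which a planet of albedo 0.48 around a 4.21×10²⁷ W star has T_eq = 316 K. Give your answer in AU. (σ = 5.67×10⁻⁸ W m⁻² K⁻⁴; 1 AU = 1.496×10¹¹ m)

d ≈ 1.86 AU

From T_eq⁴ = L(1−A)/(16πσd²): d = √[L(1−A)/(16πσT_eq⁴)].
d = √[4.21×10²⁷ × 0.52 / (16π × 5.67×10⁻⁸ × (316)⁴)] = 2.78×10¹¹ m = 1.86 AU.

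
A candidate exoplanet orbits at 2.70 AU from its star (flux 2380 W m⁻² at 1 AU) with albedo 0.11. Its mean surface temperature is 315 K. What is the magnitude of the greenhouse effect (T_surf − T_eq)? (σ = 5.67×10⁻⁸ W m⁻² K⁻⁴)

S = 2380/2.70² = 326.5 W m⁻².
T_eq = [S(1−A)/(4σ)]^(1/4) = [326.5×0.89/(4×5.67×10⁻⁸)]^(1/4) = 189.2 K.
ΔT = T_surf − T_eq = 315 − 189.2.

ΔT ≈ 125.8 K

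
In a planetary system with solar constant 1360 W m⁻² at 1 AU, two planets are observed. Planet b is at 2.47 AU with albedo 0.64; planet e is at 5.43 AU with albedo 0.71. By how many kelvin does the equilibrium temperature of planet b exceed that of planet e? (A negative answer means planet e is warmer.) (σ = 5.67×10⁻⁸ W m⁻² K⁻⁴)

T_eq = [S₀(1−A)/(4σd²)]^(1/4), so T ∝ (1−A)^(1/4) / √d.
T₁ = [1360×0.36/(4×5.67×10⁻⁸×2.47²)]^(1/4) = 137.15 K.
T₂ = [1360×0.29/(4×5.67×10⁻⁸×5.43²)]^(1/4) = 87.63 K.

ΔT ≈ 49.5 K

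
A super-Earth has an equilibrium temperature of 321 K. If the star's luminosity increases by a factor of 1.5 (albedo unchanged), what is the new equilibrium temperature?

T_eq ∝ L^(1/4) · d^(−1/2).
T′ = 321 × 1.5^(1/4) = 355 K.

T_eq ≈ 355 K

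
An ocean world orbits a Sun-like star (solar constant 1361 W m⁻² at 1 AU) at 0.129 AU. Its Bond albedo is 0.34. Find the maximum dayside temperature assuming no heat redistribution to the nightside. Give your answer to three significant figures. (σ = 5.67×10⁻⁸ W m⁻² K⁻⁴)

Flux at 0.129 AU: S = 1361/0.129² = 8.18×10⁴ W m⁻².
With no redistribution each surface element balances locally: S(1−A) = σT⁴.
T = [8.18×10⁴ × 0.66 / 5.67×10⁻⁸]^(1/4) = (9.52×10¹¹)^(1/4) = 988 K.

T_ss ≈ 988 K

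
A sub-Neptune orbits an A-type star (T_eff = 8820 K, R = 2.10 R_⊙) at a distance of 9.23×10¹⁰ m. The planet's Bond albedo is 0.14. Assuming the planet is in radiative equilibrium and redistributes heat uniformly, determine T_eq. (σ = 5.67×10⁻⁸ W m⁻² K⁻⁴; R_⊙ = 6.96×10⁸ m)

R_⋆ = 2.10 × 6.96×10⁸ = 1.46×10⁹ m.
L = 4πR_⋆²σT_⋆⁴ = 4π(1.46×10⁹)² × 5.67×10⁻⁸ × (8820)⁴ = 9.21×10²⁷ W.
S = L/(4πd²) = 8.60×10⁴ W m⁻².
Energy balance: absorbed = emitted ⇒ πR²·S(1−A) = 4πR²·σT_eq⁴, so T_eq⁴ = S(1−A)/(4σ).
T_eq = [8.60×10⁴ × 0.86 / (4 × 5.67×10⁻⁸)]^(1/4) = (3.26×10¹¹)^(1/4) = 756 K.

T_eq ≈ 756 K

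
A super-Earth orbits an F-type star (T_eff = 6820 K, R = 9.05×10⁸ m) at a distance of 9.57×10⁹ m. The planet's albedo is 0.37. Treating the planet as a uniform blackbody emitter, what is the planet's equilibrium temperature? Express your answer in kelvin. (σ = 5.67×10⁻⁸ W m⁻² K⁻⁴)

T_eq ≈ 1320 K

L = 4πR_⋆²σT_⋆⁴ = 4π(9.05×10⁸)² × 5.67×10⁻⁸ × (6820)⁴ = 1.26×10²⁷ W.
S = L/(4πd²) = 1.10×10⁶ W m⁻².
Energy balance: absorbed = emitted ⇒ πR²·S(1−A) = 4πR²·σT_eq⁴, so T_eq⁴ = S(1−A)/(4σ).
T_eq = [1.10×10⁶ × 0.63 / (4 × 5.67×10⁻⁸)]^(1/4) = (3.05×10¹²)^(1/4) = 1320 K.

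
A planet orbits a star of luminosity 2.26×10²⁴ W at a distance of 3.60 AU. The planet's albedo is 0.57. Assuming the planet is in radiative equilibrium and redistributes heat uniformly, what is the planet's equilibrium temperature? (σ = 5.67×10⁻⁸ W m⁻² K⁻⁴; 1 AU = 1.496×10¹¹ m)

T_eq ≈ 32.9 K

d = 3.60 AU = 5.39×10¹¹ m.
Flux: S = L/(4πd²) = 2.26×10²⁴/(4π×(5.39×10¹¹)²) = 0.620 W m⁻².
Energy balance: absorbed = emitted ⇒ πR²·S(1−A) = 4πR²·σT_eq⁴, so T_eq⁴ = S(1−A)/(4σ).
T_eq = [0.620 × 0.43 / (4 × 5.67×10⁻⁸)]^(1/4) = (1.18×10⁶)^(1/4) = 32.9 K.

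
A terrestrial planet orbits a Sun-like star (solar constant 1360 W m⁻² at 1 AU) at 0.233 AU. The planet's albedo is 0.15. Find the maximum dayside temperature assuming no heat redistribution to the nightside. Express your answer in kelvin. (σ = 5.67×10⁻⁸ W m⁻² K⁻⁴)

T_ss ≈ 783 K

Flux at 0.233 AU: S = 1360/0.233² = 2.51×10⁴ W m⁻².
With no redistribution each surface element balances locally: S(1−A) = σT⁴.
T = [2.51×10⁴ × 0.85 / 5.67×10⁻⁸]^(1/4) = (3.76×10¹¹)^(1/4) = 783 K.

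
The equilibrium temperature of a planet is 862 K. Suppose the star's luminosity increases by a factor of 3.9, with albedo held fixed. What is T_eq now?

T_eq ≈ 1210 K

T_eq ∝ L^(1/4) · d^(−1/2).
T′ = 862 × 3.9^(1/4) = 1210 K.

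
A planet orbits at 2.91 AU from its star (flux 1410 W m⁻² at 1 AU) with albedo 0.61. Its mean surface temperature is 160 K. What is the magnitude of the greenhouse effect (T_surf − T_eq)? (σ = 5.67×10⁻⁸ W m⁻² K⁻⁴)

S = 1410/2.91² = 166.5 W m⁻².
T_eq = [S(1−A)/(4σ)]^(1/4) = [166.5×0.39/(4×5.67×10⁻⁸)]^(1/4) = 130.1 K.
ΔT = T_surf − T_eq = 160 − 130.1.

ΔT ≈ 29.9 K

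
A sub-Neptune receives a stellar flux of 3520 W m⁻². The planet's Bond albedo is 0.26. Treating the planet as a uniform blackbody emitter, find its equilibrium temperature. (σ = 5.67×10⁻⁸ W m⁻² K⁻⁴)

Energy balance: absorbed = emitted ⇒ πR²·S(1−A) = 4πR²·σT_eq⁴, so T_eq⁴ = S(1−A)/(4σ).
T_eq = [3520 × 0.74 / (4 × 5.67×10⁻⁸)]^(1/4) = (1.15×10¹⁰)^(1/4) = 327 K.

T_eq ≈ 327 K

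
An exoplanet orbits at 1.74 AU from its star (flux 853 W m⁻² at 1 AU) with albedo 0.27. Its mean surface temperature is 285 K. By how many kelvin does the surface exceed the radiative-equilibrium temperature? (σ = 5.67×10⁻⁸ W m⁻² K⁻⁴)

S = 853/1.74² = 281.7 W m⁻².
T_eq = [S(1−A)/(4σ)]^(1/4) = [281.7×0.73/(4×5.67×10⁻⁸)]^(1/4) = 173.5 K.
ΔT = T_surf − T_eq = 285 − 173.5.

ΔT ≈ 111.5 K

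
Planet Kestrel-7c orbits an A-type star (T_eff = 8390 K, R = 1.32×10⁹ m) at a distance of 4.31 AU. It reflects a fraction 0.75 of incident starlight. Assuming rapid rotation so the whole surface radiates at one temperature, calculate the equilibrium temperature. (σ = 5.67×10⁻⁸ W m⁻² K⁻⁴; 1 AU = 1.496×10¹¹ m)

d = 4.31 AU = 6.45×10¹¹ m.
L = 4πR_⋆²σT_⋆⁴ = 4π(1.32×10⁹)² × 5.67×10⁻⁸ × (8390)⁴ = 6.15×10²⁷ W.
S = L/(4πd²) = 1180 W m⁻².
Energy balance: absorbed = emitted ⇒ πR²·S(1−A) = 4πR²·σT_eq⁴, so T_eq⁴ = S(1−A)/(4σ).
T_eq = [1180 × 0.25 / (4 × 5.67×10⁻⁸)]^(1/4) = (1.30×10⁹)^(1/4) = 190 K.

T_eq ≈ 190 K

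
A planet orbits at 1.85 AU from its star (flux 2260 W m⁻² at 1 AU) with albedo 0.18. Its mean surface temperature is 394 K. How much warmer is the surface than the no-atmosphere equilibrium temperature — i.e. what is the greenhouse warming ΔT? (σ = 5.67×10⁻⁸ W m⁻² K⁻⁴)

S = 2260/1.85² = 660.3 W m⁻².
T_eq = [S(1−A)/(4σ)]^(1/4) = [660.3×0.82/(4×5.67×10⁻⁸)]^(1/4) = 221.0 K.
ΔT = T_surf − T_eq = 394 − 221.0.

ΔT ≈ 173.0 K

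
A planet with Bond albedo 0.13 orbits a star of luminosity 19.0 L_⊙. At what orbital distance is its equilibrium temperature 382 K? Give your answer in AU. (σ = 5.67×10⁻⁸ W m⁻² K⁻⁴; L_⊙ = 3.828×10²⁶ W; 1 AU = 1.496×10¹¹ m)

L = 19.0 × 3.828×10²⁶ = 7.27×10²⁷ W.
From T_eq⁴ = L(1−A)/(16πσd²): d = √[L(1−A)/(16πσT_eq⁴)].
d = √[7.27×10²⁷ × 0.87 / (16π × 5.67×10⁻⁸ × (382)⁴)] = 3.23×10¹¹ m = 2.16 AU.

d ≈ 2.16 AU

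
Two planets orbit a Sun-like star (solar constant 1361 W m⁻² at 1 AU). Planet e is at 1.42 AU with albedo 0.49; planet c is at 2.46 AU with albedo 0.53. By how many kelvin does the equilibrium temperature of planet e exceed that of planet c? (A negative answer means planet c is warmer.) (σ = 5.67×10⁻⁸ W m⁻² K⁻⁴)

ΔT ≈ 50.4 K

T_eq = [S₀(1−A)/(4σd²)]^(1/4), so T ∝ (1−A)^(1/4) / √d.
T₁ = [1361×0.51/(4×5.67×10⁻⁸×1.42²)]^(1/4) = 197.38 K.
T₂ = [1361×0.47/(4×5.67×10⁻⁸×2.46²)]^(1/4) = 146.93 K.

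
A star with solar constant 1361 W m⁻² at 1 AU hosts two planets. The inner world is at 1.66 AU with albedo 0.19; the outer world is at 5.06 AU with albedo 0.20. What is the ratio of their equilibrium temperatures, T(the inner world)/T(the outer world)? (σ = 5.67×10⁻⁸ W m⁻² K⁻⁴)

T_eq = [S₀(1−A)/(4σd²)]^(1/4), so T ∝ (1−A)^(1/4) / √d.
T₁ = [1361×0.81/(4×5.67×10⁻⁸×1.66²)]^(1/4) = 204.94 K.
T₂ = [1361×0.80/(4×5.67×10⁻⁸×5.06²)]^(1/4) = 117.02 K.

T₁/T₂ ≈ 1.751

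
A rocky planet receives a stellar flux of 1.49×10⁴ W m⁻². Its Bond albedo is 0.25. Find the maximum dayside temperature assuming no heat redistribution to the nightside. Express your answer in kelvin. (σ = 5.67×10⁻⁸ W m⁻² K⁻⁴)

With no redistribution each surface element balances locally: S(1−A) = σT⁴.
T = [1.49×10⁴ × 0.75 / 5.67×10⁻⁸]^(1/4) = (1.97×10¹¹)^(1/4) = 666 K.

T_ss ≈ 666 K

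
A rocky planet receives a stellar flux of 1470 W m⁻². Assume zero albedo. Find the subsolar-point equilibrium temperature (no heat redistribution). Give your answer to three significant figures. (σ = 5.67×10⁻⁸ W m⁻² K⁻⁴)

T_ss ≈ 401 K

At the subsolar point the surface absorbs S(1−A) and emits σT⁴ per unit area — no factor of 4, since only the local patch is in balance.
T = [1470 × 1.00 / 5.67×10⁻⁸]^(1/4) = (2.59×10¹⁰)^(1/4) = 401 K.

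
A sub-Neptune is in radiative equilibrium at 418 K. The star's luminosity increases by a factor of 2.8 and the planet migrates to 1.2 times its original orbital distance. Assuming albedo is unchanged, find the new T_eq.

T_eq ∝ L^(1/4) · d^(−1/2).
T′ = 418 × 2.8^(1/4) / 1.2^(1/2) = 494 K.

T_eq ≈ 494 K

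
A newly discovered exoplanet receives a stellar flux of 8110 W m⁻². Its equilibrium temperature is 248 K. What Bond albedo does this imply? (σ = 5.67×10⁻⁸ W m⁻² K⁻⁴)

A ≈ 0.89

From T_eq⁴ = S(1−A)/(4σ): 1−A = 4σT_eq⁴/S.
1−A = 4 × 5.67×10⁻⁸ × (248)⁴ / 8110 = 0.106.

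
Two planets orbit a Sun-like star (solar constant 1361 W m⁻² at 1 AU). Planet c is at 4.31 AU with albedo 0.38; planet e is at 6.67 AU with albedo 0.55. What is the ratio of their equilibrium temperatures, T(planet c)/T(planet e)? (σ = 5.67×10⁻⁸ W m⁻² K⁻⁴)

T₁/T₂ ≈ 1.348

T_eq = [S₀(1−A)/(4σd²)]^(1/4), so T ∝ (1−A)^(1/4) / √d.
T₁ = [1361×0.62/(4×5.67×10⁻⁸×4.31²)]^(1/4) = 118.96 K.
T₂ = [1361×0.45/(4×5.67×10⁻⁸×6.67²)]^(1/4) = 88.27 K.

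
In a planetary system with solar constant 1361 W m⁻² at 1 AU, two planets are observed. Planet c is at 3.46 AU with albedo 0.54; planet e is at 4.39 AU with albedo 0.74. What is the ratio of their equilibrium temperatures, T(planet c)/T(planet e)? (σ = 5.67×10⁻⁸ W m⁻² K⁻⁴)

T₁/T₂ ≈ 1.299

T_eq = [S₀(1−A)/(4σd²)]^(1/4), so T ∝ (1−A)^(1/4) / √d.
T₁ = [1361×0.46/(4×5.67×10⁻⁸×3.46²)]^(1/4) = 123.23 K.
T₂ = [1361×0.26/(4×5.67×10⁻⁸×4.39²)]^(1/4) = 94.86 K.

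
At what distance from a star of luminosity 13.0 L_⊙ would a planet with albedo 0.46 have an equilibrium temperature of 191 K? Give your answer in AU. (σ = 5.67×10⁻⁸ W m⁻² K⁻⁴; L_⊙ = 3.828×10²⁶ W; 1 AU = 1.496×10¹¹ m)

d ≈ 5.63 AU

L = 13.0 × 3.828×10²⁶ = 4.98×10²⁷ W.
From T_eq⁴ = L(1−A)/(16πσd²): d = √[L(1−A)/(16πσT_eq⁴)].
d = √[4.98×10²⁷ × 0.54 / (16π × 5.67×10⁻⁸ × (191)⁴)] = 8.42×10¹¹ m = 5.63 AU.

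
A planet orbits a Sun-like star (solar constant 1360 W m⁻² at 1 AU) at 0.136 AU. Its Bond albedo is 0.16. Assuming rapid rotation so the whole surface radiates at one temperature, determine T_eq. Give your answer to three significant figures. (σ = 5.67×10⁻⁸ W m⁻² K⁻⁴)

T_eq ≈ 722 K

Flux at 0.136 AU: S = 1360/0.136² = 7.35×10⁴ W m⁻².
Energy balance: absorbed = emitted ⇒ πR²·S(1−A) = 4πR²·σT_eq⁴, so T_eq⁴ = S(1−A)/(4σ).
T_eq = [7.35×10⁴ × 0.84 / (4 × 5.67×10⁻⁸)]^(1/4) = (2.72×10¹¹)^(1/4) = 722 K.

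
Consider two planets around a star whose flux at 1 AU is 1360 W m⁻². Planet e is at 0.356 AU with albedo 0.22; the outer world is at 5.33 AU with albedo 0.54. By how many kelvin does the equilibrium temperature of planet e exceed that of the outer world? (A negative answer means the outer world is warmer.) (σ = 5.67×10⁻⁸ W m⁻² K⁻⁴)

T_eq = [S₀(1−A)/(4σd²)]^(1/4), so T ∝ (1−A)^(1/4) / √d.
T₁ = [1360×0.78/(4×5.67×10⁻⁸×0.356²)]^(1/4) = 438.30 K.
T₂ = [1360×0.46/(4×5.67×10⁻⁸×5.33²)]^(1/4) = 99.27 K.

ΔT ≈ 339.0 K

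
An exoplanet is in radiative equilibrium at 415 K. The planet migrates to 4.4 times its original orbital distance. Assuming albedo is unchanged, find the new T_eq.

T_eq ≈ 198 K

T_eq ∝ L^(1/4) · d^(−1/2).
T′ = 415 / 4.4^(1/2) = 198 K.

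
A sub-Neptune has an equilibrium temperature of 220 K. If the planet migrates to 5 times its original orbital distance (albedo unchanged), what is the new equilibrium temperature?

T_eq ∝ L^(1/4) · d^(−1/2).
T′ = 220 / 5^(1/2) = 98.4 K.

T_eq ≈ 98.4 K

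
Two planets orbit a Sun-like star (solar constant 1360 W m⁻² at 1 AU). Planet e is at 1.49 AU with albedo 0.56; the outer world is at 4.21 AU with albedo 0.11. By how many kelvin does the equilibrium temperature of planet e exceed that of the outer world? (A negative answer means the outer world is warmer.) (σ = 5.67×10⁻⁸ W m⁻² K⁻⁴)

T_eq = [S₀(1−A)/(4σd²)]^(1/4), so T ∝ (1−A)^(1/4) / √d.
T₁ = [1360×0.44/(4×5.67×10⁻⁸×1.49²)]^(1/4) = 185.67 K.
T₂ = [1360×0.89/(4×5.67×10⁻⁸×4.21²)]^(1/4) = 131.73 K.

ΔT ≈ 53.9 K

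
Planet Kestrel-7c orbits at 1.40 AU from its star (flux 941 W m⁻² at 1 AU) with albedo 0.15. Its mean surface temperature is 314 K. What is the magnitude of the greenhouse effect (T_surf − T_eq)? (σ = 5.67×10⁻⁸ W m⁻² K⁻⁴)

S = 941/1.40² = 480.1 W m⁻².
T_eq = [S(1−A)/(4σ)]^(1/4) = [480.1×0.85/(4×5.67×10⁻⁸)]^(1/4) = 206.0 K.
ΔT = T_surf − T_eq = 314 − 206.0.

ΔT ≈ 108.0 K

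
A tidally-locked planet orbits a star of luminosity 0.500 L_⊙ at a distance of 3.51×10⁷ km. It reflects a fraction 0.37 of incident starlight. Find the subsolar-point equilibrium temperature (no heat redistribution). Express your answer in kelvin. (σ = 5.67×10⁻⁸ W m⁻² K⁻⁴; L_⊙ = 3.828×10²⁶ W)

d = 3.51×10⁷ km = 3.51×10¹⁰ m.
L = 0.500 × 3.828×10²⁶ = 1.91×10²⁶ W.
Flux: S = L/(4πd²) = 1.91×10²⁶/(4π×(3.51×10¹⁰)²) = 1.24×10⁴ W m⁻².
At the subsolar point the surface absorbs S(1−A) and emits σT⁴ per unit area — no factor of 4, since only the local patch is in balance.
T = [1.24×10⁴ × 0.63 / 5.67×10⁻⁸]^(1/4) = (1.37×10¹¹)^(1/4) = 609 K.

T_ss ≈ 609 K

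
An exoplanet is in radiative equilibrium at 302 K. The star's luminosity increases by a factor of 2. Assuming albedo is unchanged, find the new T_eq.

T_eq ∝ L^(1/4) · d^(−1/2).
T′ = 302 × 2^(1/4) = 359 K.

T_eq ≈ 359 K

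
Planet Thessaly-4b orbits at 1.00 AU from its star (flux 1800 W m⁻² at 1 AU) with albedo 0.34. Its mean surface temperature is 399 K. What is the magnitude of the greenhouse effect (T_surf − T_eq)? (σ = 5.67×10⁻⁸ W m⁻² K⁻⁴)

S = 1800/1.00² = 1800 W m⁻².
T_eq = [S(1−A)/(4σ)]^(1/4) = [1800×0.66/(4×5.67×10⁻⁸)]^(1/4) = 269.0 K.
ΔT = T_surf − T_eq = 399 − 269.0.

ΔT ≈ 130.0 K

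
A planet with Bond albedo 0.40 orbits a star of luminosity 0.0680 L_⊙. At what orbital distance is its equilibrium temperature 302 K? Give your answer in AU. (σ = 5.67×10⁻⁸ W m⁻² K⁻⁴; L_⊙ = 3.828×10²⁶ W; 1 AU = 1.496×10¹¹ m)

d ≈ 0.172 AU

L = 0.0680 × 3.828×10²⁶ = 2.60×10²⁵ W.
From T_eq⁴ = L(1−A)/(16πσd²): d = √[L(1−A)/(16πσT_eq⁴)].
d = √[2.60×10²⁵ × 0.60 / (16π × 5.67×10⁻⁸ × (302)⁴)] = 2.57×10¹⁰ m = 0.172 AU.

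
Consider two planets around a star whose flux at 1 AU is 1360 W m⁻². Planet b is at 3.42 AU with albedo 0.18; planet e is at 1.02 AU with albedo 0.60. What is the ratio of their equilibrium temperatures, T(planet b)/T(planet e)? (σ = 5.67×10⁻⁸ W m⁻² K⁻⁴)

T_eq = [S₀(1−A)/(4σd²)]^(1/4), so T ∝ (1−A)^(1/4) / √d.
T₁ = [1360×0.82/(4×5.67×10⁻⁸×3.42²)]^(1/4) = 143.19 K.
T₂ = [1360×0.40/(4×5.67×10⁻⁸×1.02²)]^(1/4) = 219.12 K.

T₁/T₂ ≈ 0.653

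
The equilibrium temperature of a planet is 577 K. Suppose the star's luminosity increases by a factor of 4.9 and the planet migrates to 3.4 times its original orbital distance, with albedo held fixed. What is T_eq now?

T_eq ∝ L^(1/4) · d^(−1/2).
T′ = 577 × 4.9^(1/4) / 3.4^(1/2) = 466 K.

T_eq ≈ 466 K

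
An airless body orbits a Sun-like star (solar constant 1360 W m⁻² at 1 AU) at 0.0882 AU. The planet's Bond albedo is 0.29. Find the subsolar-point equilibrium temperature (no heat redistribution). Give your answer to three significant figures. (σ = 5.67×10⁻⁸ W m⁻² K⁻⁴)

T_ss ≈ 1220 K

Flux at 0.0882 AU: S = 1360/0.0882² = 1.75×10⁵ W m⁻².
At the subsolar point the surface absorbs S(1−A) and emits σT⁴ per unit area — no factor of 4, since only the local patch is in balance.
T = [1.75×10⁵ × 0.71 / 5.67×10⁻⁸]^(1/4) = (2.19×10¹²)^(1/4) = 1220 K.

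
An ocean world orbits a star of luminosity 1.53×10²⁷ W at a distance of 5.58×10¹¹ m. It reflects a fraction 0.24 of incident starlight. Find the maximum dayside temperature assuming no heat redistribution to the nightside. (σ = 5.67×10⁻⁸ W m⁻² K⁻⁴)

T_ss ≈ 269 K

Flux: S = L/(4πd²) = 1.53×10²⁷/(4π×(5.58×10¹¹)²) = 391 W m⁻².
With no redistribution each surface element balances locally: S(1−A) = σT⁴.
T = [391 × 0.76 / 5.67×10⁻⁸]^(1/4) = (5.24×10⁹)^(1/4) = 269 K.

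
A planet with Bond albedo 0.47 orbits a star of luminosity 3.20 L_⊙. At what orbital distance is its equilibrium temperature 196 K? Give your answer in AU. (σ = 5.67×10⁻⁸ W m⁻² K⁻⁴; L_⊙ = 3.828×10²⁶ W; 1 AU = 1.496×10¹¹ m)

d ≈ 2.63 AU

L = 3.20 × 3.828×10²⁶ = 1.22×10²⁷ W.
From T_eq⁴ = L(1−A)/(16πσd²): d = √[L(1−A)/(16πσT_eq⁴)].
d = √[1.22×10²⁷ × 0.53 / (16π × 5.67×10⁻⁸ × (196)⁴)] = 3.93×10¹¹ m = 2.63 AU.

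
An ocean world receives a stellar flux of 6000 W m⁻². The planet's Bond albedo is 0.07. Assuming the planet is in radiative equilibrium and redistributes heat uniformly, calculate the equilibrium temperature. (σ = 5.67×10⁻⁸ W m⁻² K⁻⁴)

T_eq ≈ 396 K

Energy balance: absorbed = emitted ⇒ πR²·S(1−A) = 4πR²·σT_eq⁴, so T_eq⁴ = S(1−A)/(4σ).
T_eq = [6000 × 0.93 / (4 × 5.67×10⁻⁸)]^(1/4) = (2.46×10¹⁰)^(1/4) = 396 K.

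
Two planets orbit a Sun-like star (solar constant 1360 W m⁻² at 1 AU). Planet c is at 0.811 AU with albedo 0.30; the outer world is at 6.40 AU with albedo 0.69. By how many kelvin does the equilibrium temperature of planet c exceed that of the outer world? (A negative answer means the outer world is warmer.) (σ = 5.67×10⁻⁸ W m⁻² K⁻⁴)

ΔT ≈ 200.6 K

T_eq = [S₀(1−A)/(4σd²)]^(1/4), so T ∝ (1−A)^(1/4) / √d.
T₁ = [1360×0.70/(4×5.67×10⁻⁸×0.811²)]^(1/4) = 282.64 K.
T₂ = [1360×0.31/(4×5.67×10⁻⁸×6.40²)]^(1/4) = 82.08 K.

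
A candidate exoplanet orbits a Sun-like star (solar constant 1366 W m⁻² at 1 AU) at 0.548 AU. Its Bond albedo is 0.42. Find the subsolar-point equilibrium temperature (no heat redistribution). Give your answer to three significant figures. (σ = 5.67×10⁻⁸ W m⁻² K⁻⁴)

T_ss ≈ 464 K

Flux at 0.548 AU: S = 1366/0.548² = 4550 W m⁻².
At the subsolar point the surface absorbs S(1−A) and emits σT⁴ per unit area — no factor of 4, since only the local patch is in balance.
T = [4550 × 0.58 / 5.67×10⁻⁸]^(1/4) = (4.65×10¹⁰)^(1/4) = 464 K.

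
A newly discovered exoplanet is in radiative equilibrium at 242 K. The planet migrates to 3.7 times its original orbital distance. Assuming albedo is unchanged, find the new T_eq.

T_eq ∝ L^(1/4) · d^(−1/2).
T′ = 242 / 3.7^(1/2) = 126 K.

T_eq ≈ 126 K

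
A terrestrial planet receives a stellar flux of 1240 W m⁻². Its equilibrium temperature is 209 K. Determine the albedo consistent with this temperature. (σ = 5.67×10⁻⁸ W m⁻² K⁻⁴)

A ≈ 0.65

From T_eq⁴ = S(1−A)/(4σ): 1−A = 4σT_eq⁴/S.
1−A = 4 × 5.67×10⁻⁸ × (209)⁴ / 1240 = 0.349.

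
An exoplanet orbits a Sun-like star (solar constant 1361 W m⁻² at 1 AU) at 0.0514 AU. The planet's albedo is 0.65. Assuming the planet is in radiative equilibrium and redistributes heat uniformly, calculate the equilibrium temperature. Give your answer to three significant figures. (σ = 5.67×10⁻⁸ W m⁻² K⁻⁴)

Flux at 0.0514 AU: S = 1361/0.0514² = 5.15×10⁵ W m⁻².
Energy balance: absorbed = emitted ⇒ πR²·S(1−A) = 4πR²·σT_eq⁴, so T_eq⁴ = S(1−A)/(4σ).
T_eq = [5.15×10⁵ × 0.35 / (4 × 5.67×10⁻⁸)]^(1/4) = (7.95×10¹¹)^(1/4) = 944 K.

T_eq ≈ 944 K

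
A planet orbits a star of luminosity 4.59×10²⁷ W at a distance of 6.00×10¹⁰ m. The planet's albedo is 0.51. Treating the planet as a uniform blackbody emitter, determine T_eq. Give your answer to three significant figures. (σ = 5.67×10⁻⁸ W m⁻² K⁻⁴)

Flux: S = L/(4πd²) = 4.59×10²⁷/(4π×(6.00×10¹⁰)²) = 1.01×10⁵ W m⁻².
Energy balance: absorbed = emitted ⇒ πR²·S(1−A) = 4πR²·σT_eq⁴, so T_eq⁴ = S(1−A)/(4σ).
T_eq = [1.01×10⁵ × 0.49 / (4 × 5.67×10⁻⁸)]^(1/4) = (2.19×10¹¹)^(1/4) = 684 K.

T_eq ≈ 684 K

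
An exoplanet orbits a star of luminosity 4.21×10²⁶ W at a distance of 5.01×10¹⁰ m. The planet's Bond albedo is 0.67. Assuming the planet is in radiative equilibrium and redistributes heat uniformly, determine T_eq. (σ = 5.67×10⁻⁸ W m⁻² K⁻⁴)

Flux: S = L/(4πd²) = 4.21×10²⁶/(4π×(5.01×10¹⁰)²) = 1.33×10⁴ W m⁻².
Energy balance: absorbed = emitted ⇒ πR²·S(1−A) = 4πR²·σT_eq⁴, so T_eq⁴ = S(1−A)/(4σ).
T_eq = [1.33×10⁴ × 0.33 / (4 × 5.67×10⁻⁸)]^(1/4) = (1.94×10¹⁰)^(1/4) = 373 K.

T_eq ≈ 373 K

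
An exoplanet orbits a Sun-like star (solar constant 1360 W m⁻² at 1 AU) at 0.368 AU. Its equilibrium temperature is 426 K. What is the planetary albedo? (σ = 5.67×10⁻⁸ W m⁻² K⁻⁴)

A ≈ 0.26

Flux at 0.368 AU: S = 1360/0.368² = 1.00×10⁴ W m⁻².
From T_eq⁴ = S(1−A)/(4σ): 1−A = 4σT_eq⁴/S.
1−A = 4 × 5.67×10⁻⁸ × (426)⁴ / 1.00×10⁴ = 0.744.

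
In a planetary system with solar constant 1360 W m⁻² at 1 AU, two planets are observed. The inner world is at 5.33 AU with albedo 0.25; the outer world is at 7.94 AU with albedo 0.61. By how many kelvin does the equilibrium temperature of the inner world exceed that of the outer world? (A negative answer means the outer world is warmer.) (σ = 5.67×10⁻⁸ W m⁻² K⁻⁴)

ΔT ≈ 34.1 K

T_eq = [S₀(1−A)/(4σd²)]^(1/4), so T ∝ (1−A)^(1/4) / √d.
T₁ = [1360×0.75/(4×5.67×10⁻⁸×5.33²)]^(1/4) = 112.17 K.
T₂ = [1360×0.39/(4×5.67×10⁻⁸×7.94²)]^(1/4) = 78.04 K.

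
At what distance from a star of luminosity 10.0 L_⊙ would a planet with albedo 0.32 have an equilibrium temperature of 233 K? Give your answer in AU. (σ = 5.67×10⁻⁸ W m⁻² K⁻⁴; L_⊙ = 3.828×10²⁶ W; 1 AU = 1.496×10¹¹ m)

L = 10.0 × 3.828×10²⁶ = 3.83×10²⁷ W.
From T_eq⁴ = L(1−A)/(16πσd²): d = √[L(1−A)/(16πσT_eq⁴)].
d = √[3.83×10²⁷ × 0.68 / (16π × 5.67×10⁻⁸ × (233)⁴)] = 5.57×10¹¹ m = 3.72 AU.

d ≈ 3.72 AU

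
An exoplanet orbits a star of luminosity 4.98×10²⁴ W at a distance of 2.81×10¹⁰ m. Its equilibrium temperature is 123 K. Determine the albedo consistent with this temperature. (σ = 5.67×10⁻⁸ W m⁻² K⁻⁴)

Flux: S = L/(4πd²) = 4.98×10²⁴/(4π×(2.81×10¹⁰)²) = 502 W m⁻².
From T_eq⁴ = S(1−A)/(4σ): 1−A = 4σT_eq⁴/S.
1−A = 4 × 5.67×10⁻⁸ × (123)⁴ / 502 = 0.103.

A ≈ 0.90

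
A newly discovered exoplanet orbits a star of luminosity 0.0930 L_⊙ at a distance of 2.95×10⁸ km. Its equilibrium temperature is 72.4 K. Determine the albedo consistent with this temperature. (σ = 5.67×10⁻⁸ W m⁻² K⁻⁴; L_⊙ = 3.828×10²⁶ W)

d = 2.95×10⁸ km = 2.95×10¹¹ m.
L = 0.0930 × 3.828×10²⁶ = 3.56×10²⁵ W.
Flux: S = L/(4πd²) = 3.56×10²⁵/(4π×(2.95×10¹¹)²) = 32.6 W m⁻².
From T_eq⁴ = S(1−A)/(4σ): 1−A = 4σT_eq⁴/S.
1−A = 4 × 5.67×10⁻⁸ × (72.4)⁴ / 32.6 = 0.191.

A ≈ 0.81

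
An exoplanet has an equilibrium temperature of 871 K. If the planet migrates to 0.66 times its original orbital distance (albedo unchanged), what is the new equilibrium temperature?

T_eq ∝ L^(1/4) · d^(−1/2).
T′ = 871 / 0.66^(1/2) = 1070 K.

T_eq ≈ 1070 K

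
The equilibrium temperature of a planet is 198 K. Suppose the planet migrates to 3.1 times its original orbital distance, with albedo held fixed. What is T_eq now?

T_eq ≈ 112 K

T_eq ∝ L^(1/4) · d^(−1/2).
T′ = 198 / 3.1^(1/2) = 112 K.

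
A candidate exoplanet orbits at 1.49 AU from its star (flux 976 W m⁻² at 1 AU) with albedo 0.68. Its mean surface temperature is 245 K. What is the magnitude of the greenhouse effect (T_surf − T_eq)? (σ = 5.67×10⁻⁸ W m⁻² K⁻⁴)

S = 976/1.49² = 439.6 W m⁻².
T_eq = [S(1−A)/(4σ)]^(1/4) = [439.6×0.32/(4×5.67×10⁻⁸)]^(1/4) = 157.8 K.
ΔT = T_surf − T_eq = 245 − 157.8.

ΔT ≈ 87.2 K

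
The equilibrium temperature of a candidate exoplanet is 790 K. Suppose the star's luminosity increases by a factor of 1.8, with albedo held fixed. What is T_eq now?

T_eq ∝ L^(1/4) · d^(−1/2).
T′ = 790 × 1.8^(1/4) = 915 K.

T_eq ≈ 915 K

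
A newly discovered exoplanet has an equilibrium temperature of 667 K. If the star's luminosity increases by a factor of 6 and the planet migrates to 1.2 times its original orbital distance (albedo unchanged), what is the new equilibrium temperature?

T_eq ≈ 953 K

T_eq ∝ L^(1/4) · d^(−1/2).
T′ = 667 × 6^(1/4) / 1.2^(1/2) = 953 K.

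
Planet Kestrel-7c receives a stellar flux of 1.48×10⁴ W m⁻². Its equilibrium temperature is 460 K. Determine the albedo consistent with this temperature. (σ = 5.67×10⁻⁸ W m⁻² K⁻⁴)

From T_eq⁴ = S(1−A)/(4σ): 1−A = 4σT_eq⁴/S.
1−A = 4 × 5.67×10⁻⁸ × (460)⁴ / 1.48×10⁴ = 0.686.

A ≈ 0.31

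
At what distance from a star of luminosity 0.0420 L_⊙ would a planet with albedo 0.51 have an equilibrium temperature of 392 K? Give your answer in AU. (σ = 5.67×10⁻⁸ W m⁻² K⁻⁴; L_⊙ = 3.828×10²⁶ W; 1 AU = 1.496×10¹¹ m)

L = 0.0420 × 3.828×10²⁶ = 1.61×10²⁵ W.
From T_eq⁴ = L(1−A)/(16πσd²): d = √[L(1−A)/(16πσT_eq⁴)].
d = √[1.61×10²⁵ × 0.49 / (16π × 5.67×10⁻⁸ × (392)⁴)] = 1.08×10¹⁰ m = 0.0723 AU.

d ≈ 0.0723 AU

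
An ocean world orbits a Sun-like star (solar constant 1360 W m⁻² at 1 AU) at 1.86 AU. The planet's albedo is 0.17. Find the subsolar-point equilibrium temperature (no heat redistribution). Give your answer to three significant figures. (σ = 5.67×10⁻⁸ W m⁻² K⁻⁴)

Flux at 1.86 AU: S = 1360/1.86² = 393 W m⁻².
At the subsolar point the surface absorbs S(1−A) and emits σT⁴ per unit area — no factor of 4, since only the local patch is in balance.
T = [393 × 0.83 / 5.67×10⁻⁸]^(1/4) = (5.75×10⁹)^(1/4) = 275 K.

T_ss ≈ 275 K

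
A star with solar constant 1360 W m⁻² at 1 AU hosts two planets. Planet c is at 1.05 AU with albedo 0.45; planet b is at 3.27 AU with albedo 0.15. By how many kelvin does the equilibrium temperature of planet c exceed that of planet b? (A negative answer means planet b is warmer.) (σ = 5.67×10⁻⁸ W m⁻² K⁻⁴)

T_eq = [S₀(1−A)/(4σd²)]^(1/4), so T ∝ (1−A)^(1/4) / √d.
T₁ = [1360×0.55/(4×5.67×10⁻⁸×1.05²)]^(1/4) = 233.87 K.
T₂ = [1360×0.85/(4×5.67×10⁻⁸×3.27²)]^(1/4) = 147.76 K.

ΔT ≈ 86.1 K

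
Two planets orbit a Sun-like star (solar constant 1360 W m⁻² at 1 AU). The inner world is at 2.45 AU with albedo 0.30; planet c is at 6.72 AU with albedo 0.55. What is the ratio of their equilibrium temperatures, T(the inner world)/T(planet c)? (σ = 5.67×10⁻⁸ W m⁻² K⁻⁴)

T_eq = [S₀(1−A)/(4σd²)]^(1/4), so T ∝ (1−A)^(1/4) / √d.
T₁ = [1360×0.70/(4×5.67×10⁻⁸×2.45²)]^(1/4) = 162.62 K.
T₂ = [1360×0.45/(4×5.67×10⁻⁸×6.72²)]^(1/4) = 87.92 K.

T₁/T₂ ≈ 1.850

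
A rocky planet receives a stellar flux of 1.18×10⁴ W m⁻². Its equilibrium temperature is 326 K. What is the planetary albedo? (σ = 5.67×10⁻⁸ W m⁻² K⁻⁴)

From T_eq⁴ = S(1−A)/(4σ): 1−A = 4σT_eq⁴/S.
1−A = 4 × 5.67×10⁻⁸ × (326)⁴ / 1.18×10⁴ = 0.217.

A ≈ 0.78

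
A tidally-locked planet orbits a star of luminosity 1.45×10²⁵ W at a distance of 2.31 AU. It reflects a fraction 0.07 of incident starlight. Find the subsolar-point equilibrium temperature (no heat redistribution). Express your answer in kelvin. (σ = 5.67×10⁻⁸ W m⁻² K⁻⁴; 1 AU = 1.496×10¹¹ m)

T_ss ≈ 112 K

d = 2.31 AU = 3.46×10¹¹ m.
Flux: S = L/(4πd²) = 1.45×10²⁵/(4π×(3.46×10¹¹)²) = 9.66 W m⁻².
At the subsolar point the surface absorbs S(1−A) and emits σT⁴ per unit area — no factor of 4, since only the local patch is in balance.
T = [9.66 × 0.93 / 5.67×10⁻⁸]^(1/4) = (1.58×10⁸)^(1/4) = 112 K.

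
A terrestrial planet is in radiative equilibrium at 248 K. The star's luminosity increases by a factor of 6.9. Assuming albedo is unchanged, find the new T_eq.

T_eq ∝ L^(1/4) · d^(−1/2).
T′ = 248 × 6.9^(1/4) = 402 K.

T_eq ≈ 402 K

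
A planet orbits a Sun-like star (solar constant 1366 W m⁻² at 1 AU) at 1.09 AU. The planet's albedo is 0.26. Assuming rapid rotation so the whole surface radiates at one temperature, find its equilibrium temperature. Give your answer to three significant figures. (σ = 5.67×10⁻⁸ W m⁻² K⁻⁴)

T_eq ≈ 247 K

Flux at 1.09 AU: S = 1366/1.09² = 1150 W m⁻².
Energy balance: absorbed = emitted ⇒ πR²·S(1−A) = 4πR²·σT_eq⁴, so T_eq⁴ = S(1−A)/(4σ).
T_eq = [1150 × 0.74 / (4 × 5.67×10⁻⁸)]^(1/4) = (3.75×10⁹)^(1/4) = 247 K.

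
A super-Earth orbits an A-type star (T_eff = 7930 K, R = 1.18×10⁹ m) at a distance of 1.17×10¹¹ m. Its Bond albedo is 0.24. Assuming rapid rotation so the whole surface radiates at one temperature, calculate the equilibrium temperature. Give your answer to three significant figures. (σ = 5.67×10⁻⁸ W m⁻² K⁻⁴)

L = 4πR_⋆²σT_⋆⁴ = 4π(1.18×10⁹)² × 5.67×10⁻⁸ × (7930)⁴ = 3.92×10²⁷ W.
S = L/(4πd²) = 2.28×10⁴ W m⁻².
Energy balance: absorbed = emitted ⇒ πR²·S(1−A) = 4πR²·σT_eq⁴, so T_eq⁴ = S(1−A)/(4σ).
T_eq = [2.28×10⁴ × 0.76 / (4 × 5.67×10⁻⁸)]^(1/4) = (7.64×10¹⁰)^(1/4) = 526 K.

T_eq ≈ 526 K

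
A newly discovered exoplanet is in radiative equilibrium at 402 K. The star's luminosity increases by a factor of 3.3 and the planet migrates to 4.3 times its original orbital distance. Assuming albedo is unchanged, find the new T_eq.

T_eq ∝ L^(1/4) · d^(−1/2).
T′ = 402 × 3.3^(1/4) / 4.3^(1/2) = 261 K.

T_eq ≈ 261 K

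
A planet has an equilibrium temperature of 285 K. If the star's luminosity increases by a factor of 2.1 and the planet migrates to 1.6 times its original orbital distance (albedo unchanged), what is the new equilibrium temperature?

T_eq ≈ 271 K

T_eq ∝ L^(1/4) · d^(−1/2).
T′ = 285 × 2.1^(1/4) / 1.6^(1/2) = 271 K.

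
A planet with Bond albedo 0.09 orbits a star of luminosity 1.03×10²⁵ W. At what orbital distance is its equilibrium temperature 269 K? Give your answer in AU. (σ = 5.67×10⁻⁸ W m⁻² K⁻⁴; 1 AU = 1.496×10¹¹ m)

From T_eq⁴ = L(1−A)/(16πσd²): d = √[L(1−A)/(16πσT_eq⁴)].
d = √[1.03×10²⁵ × 0.91 / (16π × 5.67×10⁻⁸ × (269)⁴)] = 2.51×10¹⁰ m = 0.168 AU.

d ≈ 0.168 AU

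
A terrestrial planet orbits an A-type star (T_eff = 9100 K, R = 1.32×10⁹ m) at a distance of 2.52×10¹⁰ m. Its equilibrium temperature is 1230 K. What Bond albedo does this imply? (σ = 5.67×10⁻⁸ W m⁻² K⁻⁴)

L = 4πR_⋆²σT_⋆⁴ = 4π(1.32×10⁹)² × 5.67×10⁻⁸ × (9100)⁴ = 8.51×10²⁷ W.
S = L/(4πd²) = 1.07×10⁶ W m⁻².
From T_eq⁴ = S(1−A)/(4σ): 1−A = 4σT_eq⁴/S.
1−A = 4 × 5.67×10⁻⁸ × (1230)⁴ / 1.07×10⁶ = 0.487.

A ≈ 0.51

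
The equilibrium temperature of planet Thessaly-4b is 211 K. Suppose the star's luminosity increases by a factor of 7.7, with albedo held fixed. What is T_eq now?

T_eq ∝ L^(1/4) · d^(−1/2).
T′ = 211 × 7.7^(1/4) = 351 K.

T_eq ≈ 351 K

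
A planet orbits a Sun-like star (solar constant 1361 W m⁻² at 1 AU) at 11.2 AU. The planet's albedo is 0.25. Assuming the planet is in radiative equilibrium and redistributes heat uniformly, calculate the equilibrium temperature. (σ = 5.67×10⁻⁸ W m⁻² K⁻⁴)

T_eq ≈ 77.4 K

Flux at 11.2 AU: S = 1361/11.2² = 10.8 W m⁻².
Energy balance: absorbed = emitted ⇒ πR²·S(1−A) = 4πR²·σT_eq⁴, so T_eq⁴ = S(1−A)/(4σ).
T_eq = [10.8 × 0.75 / (4 × 5.67×10⁻⁸)]^(1/4) = (3.59×10⁷)^(1/4) = 77.4 K.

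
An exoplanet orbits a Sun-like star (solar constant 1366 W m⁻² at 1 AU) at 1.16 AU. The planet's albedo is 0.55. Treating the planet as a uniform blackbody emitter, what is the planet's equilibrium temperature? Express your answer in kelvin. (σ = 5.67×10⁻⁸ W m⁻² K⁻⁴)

Flux at 1.16 AU: S = 1366/1.16² = 1020 W m⁻².
Energy balance: absorbed = emitted ⇒ πR²·S(1−A) = 4πR²·σT_eq⁴, so T_eq⁴ = S(1−A)/(4σ).
T_eq = [1020 × 0.45 / (4 × 5.67×10⁻⁸)]^(1/4) = (2.01×10⁹)^(1/4) = 212 K.

T_eq ≈ 212 K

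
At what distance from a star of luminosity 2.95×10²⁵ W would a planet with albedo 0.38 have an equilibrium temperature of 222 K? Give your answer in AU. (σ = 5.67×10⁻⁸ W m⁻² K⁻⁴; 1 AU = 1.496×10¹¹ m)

From T_eq⁴ = L(1−A)/(16πσd²): d = √[L(1−A)/(16πσT_eq⁴)].
d = √[2.95×10²⁵ × 0.62 / (16π × 5.67×10⁻⁸ × (222)⁴)] = 5.14×10¹⁰ m = 0.344 AU.

d ≈ 0.344 AU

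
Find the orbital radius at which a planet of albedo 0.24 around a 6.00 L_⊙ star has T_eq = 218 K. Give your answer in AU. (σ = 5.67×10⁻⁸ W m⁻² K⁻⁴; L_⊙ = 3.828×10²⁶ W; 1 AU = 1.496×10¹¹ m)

L = 6.00 × 3.828×10²⁶ = 2.30×10²⁷ W.
From T_eq⁴ = L(1−A)/(16πσd²): d = √[L(1−A)/(16πσT_eq⁴)].
d = √[2.30×10²⁷ × 0.76 / (16π × 5.67×10⁻⁸ × (218)⁴)] = 5.21×10¹¹ m = 3.48 AU.

d ≈ 3.48 AU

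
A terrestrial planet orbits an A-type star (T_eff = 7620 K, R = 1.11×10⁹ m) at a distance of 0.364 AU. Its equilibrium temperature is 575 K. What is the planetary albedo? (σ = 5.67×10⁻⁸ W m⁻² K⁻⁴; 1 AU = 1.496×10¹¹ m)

A ≈ 0.69

d = 0.364 AU = 5.45×10¹⁰ m.
L = 4πR_⋆²σT_⋆⁴ = 4π(1.11×10⁹)² × 5.67×10⁻⁸ × (7620)⁴ = 2.96×10²⁷ W.
S = L/(4πd²) = 7.94×10⁴ W m⁻².
From T_eq⁴ = S(1−A)/(4σ): 1−A = 4σT_eq⁴/S.
1−A = 4 × 5.67×10⁻⁸ × (575)⁴ / 7.94×10⁴ = 0.312.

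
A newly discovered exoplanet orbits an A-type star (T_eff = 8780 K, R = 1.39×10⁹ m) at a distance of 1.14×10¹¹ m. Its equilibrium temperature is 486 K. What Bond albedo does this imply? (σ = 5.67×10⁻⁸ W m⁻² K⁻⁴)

L = 4πR_⋆²σT_⋆⁴ = 4π(1.39×10⁹)² × 5.67×10⁻⁸ × (8780)⁴ = 8.18×10²⁷ W.
S = L/(4πd²) = 5.01×10⁴ W m⁻².
From T_eq⁴ = S(1−A)/(4σ): 1−A = 4σT_eq⁴/S.
1−A = 4 × 5.67×10⁻⁸ × (486)⁴ / 5.01×10⁴ = 0.253.

A ≈ 0.75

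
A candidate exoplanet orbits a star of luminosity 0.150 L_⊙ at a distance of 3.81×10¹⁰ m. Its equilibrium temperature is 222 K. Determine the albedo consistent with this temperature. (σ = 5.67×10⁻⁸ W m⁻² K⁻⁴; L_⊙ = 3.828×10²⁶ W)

A ≈ 0.82

L = 0.150 × 3.828×10²⁶ = 5.74×10²⁵ W.
Flux: S = L/(4πd²) = 5.74×10²⁵/(4π×(3.81×10¹⁰)²) = 3150 W m⁻².
From T_eq⁴ = S(1−A)/(4σ): 1−A = 4σT_eq⁴/S.
1−A = 4 × 5.67×10⁻⁸ × (222)⁴ / 3150 = 0.175.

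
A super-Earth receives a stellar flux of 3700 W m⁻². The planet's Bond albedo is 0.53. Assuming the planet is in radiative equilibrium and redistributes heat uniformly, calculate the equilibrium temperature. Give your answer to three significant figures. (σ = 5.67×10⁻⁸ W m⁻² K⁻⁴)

T_eq ≈ 296 K

Energy balance: absorbed = emitted ⇒ πR²·S(1−A) = 4πR²·σT_eq⁴, so T_eq⁴ = S(1−A)/(4σ).
T_eq = [3700 × 0.47 / (4 × 5.67×10⁻⁸)]^(1/4) = (7.67×10⁹)^(1/4) = 296 K.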